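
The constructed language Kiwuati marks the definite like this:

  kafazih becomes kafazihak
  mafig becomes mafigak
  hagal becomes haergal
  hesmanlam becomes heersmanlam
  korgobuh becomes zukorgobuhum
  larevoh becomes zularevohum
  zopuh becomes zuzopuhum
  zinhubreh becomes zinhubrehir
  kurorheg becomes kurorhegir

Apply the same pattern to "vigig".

kafazih and korgobuh both end in -h yet inflect differently (kafazihak, zukorgobuhum), so the final letter is not what conditions the rule; the last vowel is.
"vigig" has last vowel 'i'. The stems whose last vowel is 'i' (kafazih → kafazihak, mafig → mafigak) add -ak.
So vigig → vigigak.

vigigak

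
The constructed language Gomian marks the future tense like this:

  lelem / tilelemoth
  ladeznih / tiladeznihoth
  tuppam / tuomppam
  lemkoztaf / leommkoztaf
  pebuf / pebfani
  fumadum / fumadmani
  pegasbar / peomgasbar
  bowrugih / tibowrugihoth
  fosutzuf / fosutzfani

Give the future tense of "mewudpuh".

"mewudpuh" has last vowel 'u'. The stems whose last vowel is 'u' (pebuf → pebfani, fosutzuf → fosutzfani, fumadum → fumadmani) delete the last vowel and add -ani.
The other patterns: stems whose last vowel is 'a' insert -om- after the first vowel; stems whose last vowel is 'e' or 'i' add ti- … -oth around the stem.
So mewudpuh → mewudphani.

mewudphani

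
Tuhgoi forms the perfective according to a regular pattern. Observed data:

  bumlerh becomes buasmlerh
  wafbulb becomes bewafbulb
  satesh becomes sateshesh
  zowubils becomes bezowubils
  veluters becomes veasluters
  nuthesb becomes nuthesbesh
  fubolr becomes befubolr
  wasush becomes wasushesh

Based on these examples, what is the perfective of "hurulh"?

nuthesb and wafbulb both end in -b yet inflect differently (nuthesbesh, bewafbulb), so the final letter is not what conditions the rule; the second-to-last letter is.
"hurulh" has second-to-last letter 'l'. The stems whose second-to-last letter is 'l' (fubolr → befubolr, wafbulb → bewafbulb, zowubils → bezowubils) add the prefix be-.
The other patterns: stems whose second-to-last letter is 's' add -esh; stems whose second-to-last letter is 'r' insert -as- after the first vowel.
So hurulh → behurulh.

behurulh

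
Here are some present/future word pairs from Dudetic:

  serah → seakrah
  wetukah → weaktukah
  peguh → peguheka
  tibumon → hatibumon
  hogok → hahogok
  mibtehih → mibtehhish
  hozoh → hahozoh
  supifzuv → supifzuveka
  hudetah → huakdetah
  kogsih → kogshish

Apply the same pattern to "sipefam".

hozoh and serah both end in -h yet inflect differently (hahozoh, seakrah), so the final letter is not what conditions the rule; the last vowel is.
"sipefam" has last vowel 'a'. The stems whose last vowel is 'a' (serah → seakrah, wetukah → weaktukah, hudetah → huakdetah) insert -ak- after the first vowel.
So sipefam → siakpefam.

siakpefam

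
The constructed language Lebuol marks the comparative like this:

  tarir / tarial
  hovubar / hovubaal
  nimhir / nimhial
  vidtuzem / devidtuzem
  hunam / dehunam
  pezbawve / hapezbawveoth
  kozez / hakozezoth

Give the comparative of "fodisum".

defodisum

"fodisum" ends in -m. The stems ending in -m (vidtuzem → devidtuzem, hunam → dehunam) add the prefix de-.
So fodisum → defodisum.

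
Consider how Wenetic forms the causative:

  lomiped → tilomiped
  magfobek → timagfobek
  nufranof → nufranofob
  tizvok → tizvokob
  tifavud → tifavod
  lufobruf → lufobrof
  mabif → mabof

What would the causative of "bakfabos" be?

magfobek and tizvok both end in -k yet inflect differently (timagfobek, tizvokob), so the final letter is not what conditions the rule; the last vowel is.
"bakfabos" has last vowel 'o'. The stems whose last vowel is 'o' (nufranof → nufranofob, tizvok → tizvokob) add -ob.
So bakfabos → bakfabosob.

bakfabosob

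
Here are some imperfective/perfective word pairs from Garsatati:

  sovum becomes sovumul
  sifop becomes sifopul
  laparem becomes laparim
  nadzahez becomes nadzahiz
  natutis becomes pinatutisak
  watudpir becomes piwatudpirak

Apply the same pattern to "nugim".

pinugimak

sovum and laparem both end in -m yet inflect differently (sovumul, laparim), so the final letter is not what conditions the rule; the last vowel is.
"nugim" has last vowel 'i'. The stems whose last vowel is 'i' (natutis → pinatutisak, watudpir → piwatudpirak) add pi- … -ak around the stem.
So nugim → pinugimak.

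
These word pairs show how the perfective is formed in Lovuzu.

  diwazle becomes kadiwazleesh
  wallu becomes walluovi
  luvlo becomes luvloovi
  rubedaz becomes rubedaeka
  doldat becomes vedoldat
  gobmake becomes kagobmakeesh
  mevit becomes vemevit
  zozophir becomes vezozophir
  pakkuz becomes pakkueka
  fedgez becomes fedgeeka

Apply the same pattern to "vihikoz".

gobmake and fedgez both have last vowel 'e' yet inflect differently (kagobmakeesh, fedgeeka), so the last vowel is not what conditions the rule; the final letter is.
"vihikoz" ends in -z. The stems ending in -z (fedgez → fedgeeka, rubedaz → rubedaeka, pakkuz → pakkueka) drop the final letter and add -eka.
The other patterns: stems ending in -r or -t add the prefix ve-; stems ending in -e add ka- … -esh around the stem; stems ending in -o or -u add -ovi.
So vihikoz → vihikoeka.

vihikoeka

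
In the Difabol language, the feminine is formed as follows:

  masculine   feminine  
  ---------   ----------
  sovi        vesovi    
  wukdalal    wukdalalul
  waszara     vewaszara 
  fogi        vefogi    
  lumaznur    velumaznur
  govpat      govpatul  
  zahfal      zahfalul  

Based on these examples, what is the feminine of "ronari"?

govpat and waszara both have last vowel 'a' yet inflect differently (govpatul, vewaszara), so the last vowel is not what conditions the rule; the final letter is.
"ronari" ends in -i. The stems ending in -i (fogi → vefogi, sovi → vesovi) add the prefix ve-.
The other pattern: stems ending in -l or -t add -ul.
So ronari → veronari.

veronari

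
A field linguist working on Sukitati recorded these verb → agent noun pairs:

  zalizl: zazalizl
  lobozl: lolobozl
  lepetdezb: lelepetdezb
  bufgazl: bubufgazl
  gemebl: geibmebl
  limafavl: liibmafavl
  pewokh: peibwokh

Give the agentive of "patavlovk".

zalizl and gemebl both end in -l yet inflect differently (zazalizl, geibmebl), so the final letter is not what conditions the rule; the second-to-last letter is.
"patavlovk" has second-to-last letter 'v'. The one such stem in the data (limafavl → liibmafavl) inserts -ib- after the first vowel (as do gemebl, pewokh), so the same rule applies.
The other pattern: stems whose second-to-last letter is 'z' repeat the first consonant+vowel as a prefix.
So patavlovk → paibtavlovk.

paibtavlovk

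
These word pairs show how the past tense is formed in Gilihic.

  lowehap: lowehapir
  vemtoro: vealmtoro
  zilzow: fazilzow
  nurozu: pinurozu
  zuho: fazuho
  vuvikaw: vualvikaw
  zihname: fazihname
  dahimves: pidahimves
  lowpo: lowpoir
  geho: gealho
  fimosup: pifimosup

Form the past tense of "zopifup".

fazopifup

lowpo and vemtoro both end in -o yet inflect differently (lowpoir, vealmtoro), so the final letter is not what conditions the rule; the first letter is.
"zopifup" begins with z-. The stems beginning with z- (zihname → fazihname, zuho → fazuho, zilzow → fazilzow) add the prefix fa-.
The other patterns: stems beginning with l- add -ir; stems beginning with g- or v- insert -al- after the first vowel; stems beginning with d-, f- or n- add the prefix pi-.
So zopifup → fazopifup.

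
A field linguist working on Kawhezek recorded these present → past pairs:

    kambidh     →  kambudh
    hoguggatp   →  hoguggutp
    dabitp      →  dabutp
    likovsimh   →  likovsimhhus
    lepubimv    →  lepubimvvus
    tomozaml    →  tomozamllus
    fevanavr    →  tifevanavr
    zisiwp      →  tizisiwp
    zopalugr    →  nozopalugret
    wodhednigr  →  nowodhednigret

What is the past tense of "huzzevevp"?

kambidh and likovsimh both end in -h yet inflect differently (kambudh, likovsimhhus), so the final letter is not what conditions the rule; the second-to-last letter is.
"huzzevevp" has second-to-last letter 'v'. The one such stem in the data (fevanavr → tifevanavr) adds the prefix ti-, so the same rule applies.
The other patterns: stems whose second-to-last letter is 'd' or 't' change the last vowel to 'u'; stems whose second-to-last letter is 'm' double the final consonant and add -us; stems whose second-to-last letter is 'g' add no- … -et around the stem.
So huzzevevp → tihuzzevevp.

tihuzzevevp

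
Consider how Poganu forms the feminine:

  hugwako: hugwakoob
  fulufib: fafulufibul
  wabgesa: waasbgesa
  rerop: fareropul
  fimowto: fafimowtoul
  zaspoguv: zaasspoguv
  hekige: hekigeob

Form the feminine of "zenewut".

zeasnewut

"zenewut" begins with z-. The one such stem in the data (zaspoguv → zaasspoguv) inserts -as- after the first vowel (as does wabgesa), so the same rule applies.
The other patterns: stems beginning with h- add -ob; stems beginning with f- or r- add fa- … -ul around the stem.
So zenewut → zeasnewut.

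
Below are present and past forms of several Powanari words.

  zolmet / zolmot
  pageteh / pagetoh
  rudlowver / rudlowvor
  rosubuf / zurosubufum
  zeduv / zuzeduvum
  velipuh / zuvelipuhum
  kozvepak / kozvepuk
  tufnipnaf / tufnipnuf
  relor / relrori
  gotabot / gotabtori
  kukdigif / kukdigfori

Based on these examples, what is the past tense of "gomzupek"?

"gomzupek" has last vowel 'e'. The stems whose last vowel is 'e' (zolmet → zolmot, pageteh → pagetoh, rudlowver → rudlowvor) change the last vowel to 'o'.
So gomzupek → gomzupok.

gomzupok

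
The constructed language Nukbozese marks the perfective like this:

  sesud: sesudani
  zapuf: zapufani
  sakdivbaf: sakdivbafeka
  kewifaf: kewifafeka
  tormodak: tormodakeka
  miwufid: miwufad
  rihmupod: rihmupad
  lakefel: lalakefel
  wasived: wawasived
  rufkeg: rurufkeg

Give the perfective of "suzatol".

zapuf and sakdivbaf both end in -f yet inflect differently (zapufani, sakdivbafeka), so the final letter is not what conditions the rule; the last vowel is.
"suzatol" has last vowel 'o'. The one such stem in the data (rihmupod → rihmupad) changes the last vowel to 'a' (as does miwufid), so the same rule applies.
So suzatol → suzatal.

suzatal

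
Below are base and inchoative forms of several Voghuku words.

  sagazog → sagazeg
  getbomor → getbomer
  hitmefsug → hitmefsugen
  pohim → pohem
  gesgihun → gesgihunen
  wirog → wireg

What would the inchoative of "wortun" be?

hitmefsug and wirog both end in -g yet inflect differently (hitmefsugen, wireg), so the final letter is not what conditions the rule; the last vowel is.
"wortun" has last vowel 'u'. The stems whose last vowel is 'u' (hitmefsug → hitmefsugen, gesgihun → gesgihunen) add -en.
So wortun → wortunen.

wortunen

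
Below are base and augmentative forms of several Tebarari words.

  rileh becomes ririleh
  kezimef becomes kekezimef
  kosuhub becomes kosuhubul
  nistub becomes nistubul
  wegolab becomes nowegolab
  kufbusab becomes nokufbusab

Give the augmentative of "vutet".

vuvutet

kosuhub and wegolab both end in -b yet inflect differently (kosuhubul, nowegolab), so the final letter is not what conditions the rule; the last vowel is.
"vutet" has last vowel 'e'. The stems whose last vowel is 'e' (rileh → ririleh, kezimef → kekezimef) repeat the first consonant+vowel as a prefix.
The other patterns: stems whose last vowel is 'u' add -ul; stems whose last vowel is 'a' add the prefix no-.
So vutet → vuvutet.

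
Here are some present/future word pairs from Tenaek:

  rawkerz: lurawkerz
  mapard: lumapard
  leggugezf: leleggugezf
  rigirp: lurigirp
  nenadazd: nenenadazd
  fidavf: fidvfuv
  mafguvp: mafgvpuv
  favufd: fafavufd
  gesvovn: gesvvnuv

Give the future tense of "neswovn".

neswvnuv

mafguvp and rigirp both end in -p yet inflect differently (mafgvpuv, lurigirp), so the final letter is not what conditions the rule; the second-to-last letter is.
"neswovn" has second-to-last letter 'v'. The stems whose second-to-last letter is 'v' (fidavf → fidvfuv, gesvovn → gesvvnuv, mafguvp → mafgvpuv) delete the last vowel and add -uv.
The other patterns: stems whose second-to-last letter is 'r' add the prefix lu-; stems whose second-to-last letter is 'f' or 'z' repeat the first consonant+vowel as a prefix.
So neswovn → neswvnuv.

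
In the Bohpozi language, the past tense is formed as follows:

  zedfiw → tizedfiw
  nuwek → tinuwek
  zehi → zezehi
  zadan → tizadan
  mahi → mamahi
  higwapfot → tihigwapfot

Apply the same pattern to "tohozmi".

"tohozmi" ends in a vowel. The stems ending in a vowel (zehi → zezehi, mahi → mamahi) repeat the first consonant+vowel as a prefix.
The other pattern: stems ending in a consonant add the prefix ti-.
So tohozmi → totohozmi.

totohozmi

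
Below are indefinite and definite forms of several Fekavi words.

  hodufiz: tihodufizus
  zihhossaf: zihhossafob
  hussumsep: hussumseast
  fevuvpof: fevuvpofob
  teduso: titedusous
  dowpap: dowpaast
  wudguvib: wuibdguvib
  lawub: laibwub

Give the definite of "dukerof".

dukerofob

"dukerof" ends in -f. The stems ending in -f (fevuvpof → fevuvpofob, zihhossaf → zihhossafob) add -ob.
So dukerof → dukerofob.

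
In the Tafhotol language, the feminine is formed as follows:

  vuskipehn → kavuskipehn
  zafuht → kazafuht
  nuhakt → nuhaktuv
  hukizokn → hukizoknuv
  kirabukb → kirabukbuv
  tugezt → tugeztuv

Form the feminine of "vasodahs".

kavasodahs

"vasodahs" has second-to-last letter 'h'. The stems whose second-to-last letter is 'h' (vuskipehn → kavuskipehn, zafuht → kazafuht) add the prefix ka-.
The other pattern: stems whose second-to-last letter is 'k' or 'z' add -uv.
So vasodahs → kavasodahs.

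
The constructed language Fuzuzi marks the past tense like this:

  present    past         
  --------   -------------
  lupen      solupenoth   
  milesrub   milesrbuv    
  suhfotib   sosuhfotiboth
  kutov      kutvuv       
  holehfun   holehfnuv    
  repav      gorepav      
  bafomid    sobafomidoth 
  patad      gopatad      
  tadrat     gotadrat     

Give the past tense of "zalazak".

gozalazak

bafomid and patad both end in -d yet inflect differently (sobafomidoth, gopatad), so the final letter is not what conditions the rule; the last vowel is.
"zalazak" has last vowel 'a'. The stems whose last vowel is 'a' (repav → gorepav, patad → gopatad, tadrat → gotadrat) add the prefix go-.
So zalazak → gozalazak.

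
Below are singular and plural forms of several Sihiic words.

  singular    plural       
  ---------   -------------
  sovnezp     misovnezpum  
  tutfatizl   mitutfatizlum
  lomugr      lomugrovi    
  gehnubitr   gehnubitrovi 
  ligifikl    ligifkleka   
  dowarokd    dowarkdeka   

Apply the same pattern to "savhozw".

misavhozwum

tutfatizl and ligifikl both end in -l yet inflect differently (mitutfatizlum, ligifkleka), so the final letter is not what conditions the rule; the second-to-last letter is.
"savhozw" has second-to-last letter 'z'. The stems whose second-to-last letter is 'z' (tutfatizl → mitutfatizlum, sovnezp → misovnezpum) add mi- … -um around the stem.
So savhozw → misavhozwum.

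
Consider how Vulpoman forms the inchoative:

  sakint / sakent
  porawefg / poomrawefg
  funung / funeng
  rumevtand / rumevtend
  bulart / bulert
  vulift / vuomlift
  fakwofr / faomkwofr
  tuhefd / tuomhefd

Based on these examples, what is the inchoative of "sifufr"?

siomfufr

vulift and sakint both end in -t yet inflect differently (vuomlift, sakent), so the final letter is not what conditions the rule; the second-to-last letter is.
"sifufr" has second-to-last letter 'f'. The stems whose second-to-last letter is 'f' (vulift → vuomlift, tuhefd → tuomhefd, porawefg → poomrawefg) insert -om- after the first vowel.
The other pattern: stems whose second-to-last letter is 'n' or 'r' change the last vowel to 'e'.
So sifufr → siomfufr.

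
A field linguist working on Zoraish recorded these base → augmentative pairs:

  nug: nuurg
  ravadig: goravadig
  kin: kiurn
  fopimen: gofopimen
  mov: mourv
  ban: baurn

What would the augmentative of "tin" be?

tiurn

nug and ravadig both end in -g yet inflect differently (nuurg, goravadig), so the final letter is not what conditions the rule; the number of vowels is.
"tin" has 1 vowel. The stems with 1 vowel (nug → nuurg, kin → kiurn, ban → baurn) insert -ur- after the first vowel.
The other pattern: stems with 3 vowels add the prefix go-.
So tin → tiurn.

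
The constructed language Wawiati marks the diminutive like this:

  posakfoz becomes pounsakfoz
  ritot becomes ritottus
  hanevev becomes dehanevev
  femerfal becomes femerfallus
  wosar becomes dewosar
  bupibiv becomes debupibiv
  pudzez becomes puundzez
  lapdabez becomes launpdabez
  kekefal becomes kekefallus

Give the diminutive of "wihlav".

dewihlav

pudzez and hanevev both have last vowel 'e' yet inflect differently (puundzez, dehanevev), so the last vowel is not what conditions the rule; the final letter is.
"wihlav" ends in -v. The stems ending in -v (hanevev → dehanevev, bupibiv → debupibiv) add the prefix de-.
The other patterns: stems ending in -z insert -un- after the first vowel; stems ending in -l or -t double the final consonant and add -us.
So wihlav → dewihlav.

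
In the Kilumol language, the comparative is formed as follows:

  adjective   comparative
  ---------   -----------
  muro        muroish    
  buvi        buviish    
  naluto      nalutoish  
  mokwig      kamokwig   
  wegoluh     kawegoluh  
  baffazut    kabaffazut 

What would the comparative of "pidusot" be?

kapidusot

buvi and mokwig both have last vowel 'i' yet inflect differently (buviish, kamokwig), so the last vowel is not what conditions the rule; whether the stem ends in a vowel or a consonant is.
"pidusot" ends in a consonant. The stems ending in a consonant (mokwig → kamokwig, wegoluh → kawegoluh, baffazut → kabaffazut) add the prefix ka-.
So pidusot → kapidusot.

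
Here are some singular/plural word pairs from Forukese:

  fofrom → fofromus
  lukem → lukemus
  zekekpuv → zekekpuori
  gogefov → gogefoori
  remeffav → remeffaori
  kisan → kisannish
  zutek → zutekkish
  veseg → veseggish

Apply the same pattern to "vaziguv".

fofrom and gogefov both have last vowel 'o' yet inflect differently (fofromus, gogefoori), so the last vowel is not what conditions the rule; the final letter is.
"vaziguv" ends in -v. The stems ending in -v (zekekpuv → zekekpuori, gogefov → gogefoori, remeffav → remeffaori) drop the final letter and add -ori.
So vaziguv → vaziguori.

vaziguori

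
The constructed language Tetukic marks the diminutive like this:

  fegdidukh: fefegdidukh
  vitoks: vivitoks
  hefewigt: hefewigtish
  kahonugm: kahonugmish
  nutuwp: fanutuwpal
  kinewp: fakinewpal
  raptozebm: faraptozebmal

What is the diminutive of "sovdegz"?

sovdegzish

kahonugm and raptozebm both end in -m yet inflect differently (kahonugmish, faraptozebmal), so the final letter is not what conditions the rule; the second-to-last letter is.
"sovdegz" has second-to-last letter 'g'. The stems whose second-to-last letter is 'g' (hefewigt → hefewigtish, kahonugm → kahonugmish) add -ish.
The other patterns: stems whose second-to-last letter is 'k' repeat the first consonant+vowel as a prefix; stems whose second-to-last letter is 'b' or 'w' add fa- … -al around the stem.
So sovdegz → sovdegzish.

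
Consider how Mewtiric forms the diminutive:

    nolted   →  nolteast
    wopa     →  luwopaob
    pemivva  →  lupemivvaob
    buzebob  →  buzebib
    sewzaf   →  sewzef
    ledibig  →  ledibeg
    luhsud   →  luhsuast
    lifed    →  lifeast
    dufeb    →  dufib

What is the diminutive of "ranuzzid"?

dufeb and nolted both have last vowel 'e' yet inflect differently (dufib, nolteast), so the last vowel is not what conditions the rule; the final letter is.
"ranuzzid" ends in -d. The stems ending in -d (luhsud → luhsuast, nolted → nolteast, lifed → lifeast) drop the final letter and add -ast.
So ranuzzid → ranuzziast.

ranuzziast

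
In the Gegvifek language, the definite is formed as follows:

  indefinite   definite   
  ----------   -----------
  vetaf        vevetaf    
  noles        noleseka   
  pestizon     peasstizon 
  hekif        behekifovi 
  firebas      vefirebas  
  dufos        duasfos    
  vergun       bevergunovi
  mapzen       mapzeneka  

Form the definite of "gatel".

gateleka

mapzen and pestizon both end in -n yet inflect differently (mapzeneka, peasstizon), so the final letter is not what conditions the rule; the last vowel is.
"gatel" has last vowel 'e'. The stems whose last vowel is 'e' (noles → noleseka, mapzen → mapzeneka) add -eka.
So gatel → gateleka.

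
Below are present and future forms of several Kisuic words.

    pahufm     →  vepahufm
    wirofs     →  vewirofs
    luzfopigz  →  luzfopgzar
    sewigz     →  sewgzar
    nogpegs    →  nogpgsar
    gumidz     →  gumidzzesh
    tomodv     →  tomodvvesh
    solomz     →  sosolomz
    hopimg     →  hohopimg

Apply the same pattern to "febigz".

febgzar

wirofs and nogpegs both end in -s yet inflect differently (vewirofs, nogpgsar), so the final letter is not what conditions the rule; the second-to-last letter is.
"febigz" has second-to-last letter 'g'. The stems whose second-to-last letter is 'g' (luzfopigz → luzfopgzar, sewigz → sewgzar, nogpegs → nogpgsar) delete the last vowel and add -ar.
So febigz → febgzar.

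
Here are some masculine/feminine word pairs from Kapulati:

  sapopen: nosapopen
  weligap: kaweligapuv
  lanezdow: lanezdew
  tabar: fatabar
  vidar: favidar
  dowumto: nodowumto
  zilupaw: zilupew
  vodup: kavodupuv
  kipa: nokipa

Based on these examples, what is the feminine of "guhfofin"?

zilupaw and tabar both have last vowel 'a' yet inflect differently (zilupew, fatabar), so the last vowel is not what conditions the rule; the final letter is.
"guhfofin" ends in -n. The one such stem in the data (sapopen → nosapopen) adds the prefix no-, so the same rule applies.
So guhfofin → noguhfofin.

noguhfofin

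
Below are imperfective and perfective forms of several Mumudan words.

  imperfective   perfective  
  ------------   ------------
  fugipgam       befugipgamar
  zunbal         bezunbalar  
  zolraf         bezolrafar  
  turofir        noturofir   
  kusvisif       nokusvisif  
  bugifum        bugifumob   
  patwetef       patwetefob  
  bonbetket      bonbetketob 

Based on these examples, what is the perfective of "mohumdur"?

mohumdurob

zolraf and kusvisif both end in -f yet inflect differently (bezolrafar, nokusvisif), so the final letter is not what conditions the rule; the last vowel is.
"mohumdur" has last vowel 'u'. The one such stem in the data (bugifum → bugifumob) adds -ob, so the same rule applies.
So mohumdur → mohumdurob.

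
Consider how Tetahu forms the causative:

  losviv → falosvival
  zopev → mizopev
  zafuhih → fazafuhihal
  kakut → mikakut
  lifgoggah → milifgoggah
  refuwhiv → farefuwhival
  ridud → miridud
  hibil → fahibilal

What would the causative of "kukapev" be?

mikukapev

refuwhiv and zopev both end in -v yet inflect differently (farefuwhival, mizopev), so the final letter is not what conditions the rule; the last vowel is.
"kukapev" has last vowel 'e'. The one such stem in the data (zopev → mizopev) adds the prefix mi-, so the same rule applies.
So kukapev → mikukapev.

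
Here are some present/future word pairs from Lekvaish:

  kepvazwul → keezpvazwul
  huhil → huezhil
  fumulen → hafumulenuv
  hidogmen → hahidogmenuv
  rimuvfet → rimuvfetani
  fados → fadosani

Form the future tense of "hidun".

hahidunuv

fumulen and rimuvfet both have last vowel 'e' yet inflect differently (hafumulenuv, rimuvfetani), so the last vowel is not what conditions the rule; the final letter is.
"hidun" ends in -n. The stems ending in -n (fumulen → hafumulenuv, hidogmen → hahidogmenuv) add ha- … -uv around the stem.
The other patterns: stems ending in -l insert -ez- after the first vowel; stems ending in -s or -t add -ani.
So hidun → hahidunuv.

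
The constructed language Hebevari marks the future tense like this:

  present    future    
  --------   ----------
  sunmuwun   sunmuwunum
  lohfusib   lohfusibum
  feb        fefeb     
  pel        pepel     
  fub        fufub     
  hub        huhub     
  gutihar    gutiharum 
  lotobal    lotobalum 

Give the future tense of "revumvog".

revumvogum

hub and lohfusib both end in -b yet inflect differently (huhub, lohfusibum), so the final letter is not what conditions the rule; the number of vowels is.
"revumvog" has 3 vowels. The stems with 3 vowels (gutihar → gutiharum, lohfusib → lohfusibum, sunmuwun → sunmuwunum) add -um.
The other pattern: stems with 1 vowel repeat the first consonant+vowel as a prefix.
So revumvog → revumvogum.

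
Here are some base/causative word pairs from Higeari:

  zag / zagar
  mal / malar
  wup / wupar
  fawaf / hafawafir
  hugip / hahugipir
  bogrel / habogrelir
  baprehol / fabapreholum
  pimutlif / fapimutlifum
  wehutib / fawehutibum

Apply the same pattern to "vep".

vepar

"vep" has 1 vowel. The stems with 1 vowel (zag → zagar, mal → malar, wup → wupar) add -ar.
The other patterns: stems with 2 vowels add ha- … -ir around the stem; stems with 3 vowels add fa- … -um around the stem.
So vep → vepar.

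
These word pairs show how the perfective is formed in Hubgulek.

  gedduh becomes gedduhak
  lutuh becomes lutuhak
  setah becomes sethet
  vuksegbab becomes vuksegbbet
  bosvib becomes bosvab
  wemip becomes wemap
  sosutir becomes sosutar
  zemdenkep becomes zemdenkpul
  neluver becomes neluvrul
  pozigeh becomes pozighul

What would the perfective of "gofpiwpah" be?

gofpiwphet

gedduh and setah both end in -h yet inflect differently (gedduhak, sethet), so the final letter is not what conditions the rule; the last vowel is.
"gofpiwpah" has last vowel 'a'. The stems whose last vowel is 'a' (setah → sethet, vuksegbab → vuksegbbet) delete the last vowel and add -et.
The other patterns: stems whose last vowel is 'u' add -ak; stems whose last vowel is 'i' change the last vowel to 'a'; stems whose last vowel is 'e' delete the last vowel and add -ul.
So gofpiwpah → gofpiwphet.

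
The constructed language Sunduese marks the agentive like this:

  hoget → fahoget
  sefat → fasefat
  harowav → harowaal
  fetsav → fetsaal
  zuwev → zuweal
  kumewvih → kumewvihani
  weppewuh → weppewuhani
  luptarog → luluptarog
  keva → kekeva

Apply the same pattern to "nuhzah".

sefat and harowav both have last vowel 'a' yet inflect differently (fasefat, harowaal), so the last vowel is not what conditions the rule; the final letter is.
"nuhzah" ends in -h. The stems ending in -h (kumewvih → kumewvihani, weppewuh → weppewuhani) add -ani.
So nuhzah → nuhzahani.

nuhzahani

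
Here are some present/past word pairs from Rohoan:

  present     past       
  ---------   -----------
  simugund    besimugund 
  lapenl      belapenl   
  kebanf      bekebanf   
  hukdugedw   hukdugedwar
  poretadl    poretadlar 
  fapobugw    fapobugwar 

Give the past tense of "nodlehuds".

nodlehudsar

lapenl and poretadl both end in -l yet inflect differently (belapenl, poretadlar), so the final letter is not what conditions the rule; the second-to-last letter is.
"nodlehuds" has second-to-last letter 'd'. The stems whose second-to-last letter is 'd' (hukdugedw → hukdugedwar, poretadl → poretadlar) add -ar.
The other pattern: stems whose second-to-last letter is 'n' add the prefix be-.
So nodlehuds → nodlehudsar.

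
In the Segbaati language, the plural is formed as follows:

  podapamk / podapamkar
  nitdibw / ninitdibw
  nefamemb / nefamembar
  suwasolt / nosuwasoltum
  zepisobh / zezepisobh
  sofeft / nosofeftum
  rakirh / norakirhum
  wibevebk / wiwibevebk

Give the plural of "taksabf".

podapamk and wibevebk both end in -k yet inflect differently (podapamkar, wiwibevebk), so the final letter is not what conditions the rule; the second-to-last letter is.
"taksabf" has second-to-last letter 'b'. The stems whose second-to-last letter is 'b' (zepisobh → zezepisobh, wibevebk → wiwibevebk, nitdibw → ninitdibw) repeat the first consonant+vowel as a prefix.
So taksabf → tataksabf.

tataksabf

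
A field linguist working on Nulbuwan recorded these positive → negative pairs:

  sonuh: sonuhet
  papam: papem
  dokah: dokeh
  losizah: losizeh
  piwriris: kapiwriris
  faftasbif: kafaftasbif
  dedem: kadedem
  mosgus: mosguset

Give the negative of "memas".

dedem and papam both end in -m yet inflect differently (kadedem, papem), so the final letter is not what conditions the rule; the last vowel is.
"memas" has last vowel 'a'. The stems whose last vowel is 'a' (losizah → losizeh, papam → papem, dokah → dokeh) change the last vowel to 'e'.
So memas → memes.

memes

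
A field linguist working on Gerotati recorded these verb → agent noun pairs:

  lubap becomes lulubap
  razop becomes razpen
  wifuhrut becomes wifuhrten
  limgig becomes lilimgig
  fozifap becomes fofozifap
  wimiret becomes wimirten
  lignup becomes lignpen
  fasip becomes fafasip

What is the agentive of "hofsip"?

hohofsip

"hofsip" has last vowel 'i'. The stems whose last vowel is 'i' (fasip → fafasip, limgig → lilimgig) repeat the first consonant+vowel as a prefix.
The other pattern: stems whose last vowel is 'e', 'o' or 'u' delete the last vowel and add -en.
So hofsip → hohofsip.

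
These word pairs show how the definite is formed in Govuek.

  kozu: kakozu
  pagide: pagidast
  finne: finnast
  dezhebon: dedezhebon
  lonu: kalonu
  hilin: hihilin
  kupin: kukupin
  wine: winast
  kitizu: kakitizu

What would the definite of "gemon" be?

"gemon" ends in -n. The stems ending in -n (dezhebon → dedezhebon, kupin → kukupin, hilin → hihilin) repeat the first consonant+vowel as a prefix.
So gemon → gegemon.

gegemon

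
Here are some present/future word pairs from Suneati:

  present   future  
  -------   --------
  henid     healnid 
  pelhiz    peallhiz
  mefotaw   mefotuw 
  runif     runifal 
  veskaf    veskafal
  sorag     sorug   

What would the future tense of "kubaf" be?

"kubaf" ends in -f. The stems ending in -f (veskaf → veskafal, runif → runifal) add -al.
So kubaf → kubafal.

kubafal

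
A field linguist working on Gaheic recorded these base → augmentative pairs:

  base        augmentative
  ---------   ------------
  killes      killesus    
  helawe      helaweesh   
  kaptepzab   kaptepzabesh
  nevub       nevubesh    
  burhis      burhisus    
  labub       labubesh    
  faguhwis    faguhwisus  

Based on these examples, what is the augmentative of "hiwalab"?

killes and helawe both have last vowel 'e' yet inflect differently (killesus, helaweesh), so the last vowel is not what conditions the rule; the final letter is.
"hiwalab" ends in -b. The stems ending in -b (kaptepzab → kaptepzabesh, labub → labubesh, nevub → nevubesh) add -esh.
So hiwalab → hiwalabesh.

hiwalabesh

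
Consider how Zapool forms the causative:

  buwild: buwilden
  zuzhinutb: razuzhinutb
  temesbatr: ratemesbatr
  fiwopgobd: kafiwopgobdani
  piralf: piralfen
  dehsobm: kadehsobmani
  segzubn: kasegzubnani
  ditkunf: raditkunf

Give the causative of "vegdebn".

buwild and fiwopgobd both end in -d yet inflect differently (buwilden, kafiwopgobdani), so the final letter is not what conditions the rule; the second-to-last letter is.
"vegdebn" has second-to-last letter 'b'. The stems whose second-to-last letter is 'b' (dehsobm → kadehsobmani, segzubn → kasegzubnani, fiwopgobd → kafiwopgobdani) add ka- … -ani around the stem.
So vegdebn → kavegdebnani.

kavegdebnani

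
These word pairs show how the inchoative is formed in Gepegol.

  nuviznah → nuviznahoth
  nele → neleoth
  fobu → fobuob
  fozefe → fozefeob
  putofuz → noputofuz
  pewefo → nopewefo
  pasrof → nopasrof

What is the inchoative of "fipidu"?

fipiduob

nele and fozefe both end in -e yet inflect differently (neleoth, fozefeob), so the final letter is not what conditions the rule; the first letter is.
"fipidu" begins with f-. The stems beginning with f- (fobu → fobuob, fozefe → fozefeob) add -ob.
So fipidu → fipiduob.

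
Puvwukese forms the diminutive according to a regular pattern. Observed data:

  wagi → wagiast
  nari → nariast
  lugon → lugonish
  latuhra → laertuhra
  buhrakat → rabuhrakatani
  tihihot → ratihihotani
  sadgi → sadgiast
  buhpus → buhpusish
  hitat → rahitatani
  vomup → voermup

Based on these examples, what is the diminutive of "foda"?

foerda

latuhra and hitat both have last vowel 'a' yet inflect differently (laertuhra, rahitatani), so the last vowel is not what conditions the rule; the final letter is.
"foda" ends in -a. The one such stem in the data (latuhra → laertuhra) inserts -er- after the first vowel (as does vomup), so the same rule applies.
The other patterns: stems ending in -i add -ast; stems ending in -t add ra- … -ani around the stem; stems ending in -n or -s add -ish.
So foda → foerda.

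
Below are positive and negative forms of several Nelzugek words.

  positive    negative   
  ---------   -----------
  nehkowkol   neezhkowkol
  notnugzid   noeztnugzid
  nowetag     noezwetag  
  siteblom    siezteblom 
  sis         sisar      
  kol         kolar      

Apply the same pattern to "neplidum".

"neplidum" has 3 vowels. The stems with 3 vowels (nehkowkol → neezhkowkol, notnugzid → noeztnugzid, nowetag → noezwetag) insert -ez- after the first vowel.
So neplidum → neezplidum.

neezplidum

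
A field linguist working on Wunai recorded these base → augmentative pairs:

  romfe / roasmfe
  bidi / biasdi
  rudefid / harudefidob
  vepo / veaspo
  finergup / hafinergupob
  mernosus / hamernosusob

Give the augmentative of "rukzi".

ruaskzi

rudefid and bidi both have last vowel 'i' yet inflect differently (harudefidob, biasdi), so the last vowel is not what conditions the rule; whether the stem ends in a vowel or a consonant is.
"rukzi" ends in a vowel. The stems ending in a vowel (vepo → veaspo, bidi → biasdi, romfe → roasmfe) insert -as- after the first vowel.
The other pattern: stems ending in a consonant add ha- … -ob around the stem.
So rukzi → ruaskzi.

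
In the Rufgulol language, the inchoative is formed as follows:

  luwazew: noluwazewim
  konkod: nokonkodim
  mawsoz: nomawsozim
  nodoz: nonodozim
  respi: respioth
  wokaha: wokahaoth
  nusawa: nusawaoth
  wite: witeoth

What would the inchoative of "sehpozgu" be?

luwazew and wite both have last vowel 'e' yet inflect differently (noluwazewim, witeoth), so the last vowel is not what conditions the rule; whether the stem ends in a vowel or a consonant is.
"sehpozgu" ends in a vowel. The stems ending in a vowel (respi → respioth, wokaha → wokahaoth, nusawa → nusawaoth) add -oth.
So sehpozgu → sehpozguoth.

sehpozguoth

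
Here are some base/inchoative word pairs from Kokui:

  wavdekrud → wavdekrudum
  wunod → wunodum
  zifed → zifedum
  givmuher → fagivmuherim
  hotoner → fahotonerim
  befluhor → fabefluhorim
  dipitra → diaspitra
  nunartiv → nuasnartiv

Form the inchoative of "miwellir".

famiwellirim

zifed and givmuher both have last vowel 'e' yet inflect differently (zifedum, fagivmuherim), so the last vowel is not what conditions the rule; the final letter is.
"miwellir" ends in -r. The stems ending in -r (givmuher → fagivmuherim, hotoner → fahotonerim, befluhor → fabefluhorim) add fa- … -im around the stem.
So miwellir → famiwellirim.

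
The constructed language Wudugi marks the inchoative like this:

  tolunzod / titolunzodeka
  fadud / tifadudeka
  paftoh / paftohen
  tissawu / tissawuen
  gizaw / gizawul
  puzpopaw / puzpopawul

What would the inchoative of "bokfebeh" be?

bokfebehen

tolunzod and paftoh both have last vowel 'o' yet inflect differently (titolunzodeka, paftohen), so the last vowel is not what conditions the rule; the final letter is.
"bokfebeh" ends in -h. The one such stem in the data (paftoh → paftohen) adds -en, so the same rule applies.
The other patterns: stems ending in -d add ti- … -eka around the stem; stems ending in -w add -ul.
So bokfebeh → bokfebehen.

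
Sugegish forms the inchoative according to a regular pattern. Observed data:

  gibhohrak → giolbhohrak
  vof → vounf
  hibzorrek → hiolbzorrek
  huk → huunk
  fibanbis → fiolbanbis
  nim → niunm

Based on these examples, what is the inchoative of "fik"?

gibhohrak and huk both end in -k yet inflect differently (giolbhohrak, huunk), so the final letter is not what conditions the rule; the number of vowels is.
"fik" has 1 vowel. The stems with 1 vowel (huk → huunk, vof → vounf, nim → niunm) insert -un- after the first vowel.
So fik → fiunk.

fiunk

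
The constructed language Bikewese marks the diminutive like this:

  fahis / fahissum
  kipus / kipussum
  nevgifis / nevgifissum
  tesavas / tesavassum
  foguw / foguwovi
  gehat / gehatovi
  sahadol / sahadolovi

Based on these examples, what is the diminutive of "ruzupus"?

ruzupussum

kipus and foguw both have last vowel 'u' yet inflect differently (kipussum, foguwovi), so the last vowel is not what conditions the rule; the final letter is.
"ruzupus" ends in -s. The stems ending in -s (fahis → fahissum, kipus → kipussum, nevgifis → nevgifissum) double the final consonant and add -um.
The other pattern: stems ending in -l, -t or -w add -ovi.
So ruzupus → ruzupussum.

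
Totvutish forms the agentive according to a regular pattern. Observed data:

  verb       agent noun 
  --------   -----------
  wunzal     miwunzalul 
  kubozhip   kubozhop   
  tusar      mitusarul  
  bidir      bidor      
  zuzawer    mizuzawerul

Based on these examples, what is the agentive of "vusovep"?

mivusovepul

bidir and zuzawer both end in -r yet inflect differently (bidor, mizuzawerul), so the final letter is not what conditions the rule; the last vowel is.
"vusovep" has last vowel 'e'. The one such stem in the data (zuzawer → mizuzawerul) adds mi- … -ul around the stem, so the same rule applies.
The other pattern: stems whose last vowel is 'i' change the last vowel to 'o'.
So vusovep → mivusovepul.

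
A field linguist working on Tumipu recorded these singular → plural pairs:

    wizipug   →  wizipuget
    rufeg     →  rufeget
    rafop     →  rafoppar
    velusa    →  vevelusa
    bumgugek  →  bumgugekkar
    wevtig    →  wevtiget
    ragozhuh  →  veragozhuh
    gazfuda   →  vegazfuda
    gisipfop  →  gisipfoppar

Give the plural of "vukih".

wizipug and ragozhuh both have last vowel 'u' yet inflect differently (wizipuget, veragozhuh), so the last vowel is not what conditions the rule; the final letter is.
"vukih" ends in -h. The one such stem in the data (ragozhuh → veragozhuh) adds the prefix ve-, so the same rule applies.
The other patterns: stems ending in -g add -et; stems ending in -k or -p double the final consonant and add -ar.
So vukih → vevukih.

vevukih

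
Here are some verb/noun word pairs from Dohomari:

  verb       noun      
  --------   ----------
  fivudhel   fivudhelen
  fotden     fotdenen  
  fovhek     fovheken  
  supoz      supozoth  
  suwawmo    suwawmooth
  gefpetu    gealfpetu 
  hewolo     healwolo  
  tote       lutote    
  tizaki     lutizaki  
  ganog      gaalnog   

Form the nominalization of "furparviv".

suwawmo and hewolo both end in -o yet inflect differently (suwawmooth, healwolo), so the final letter is not what conditions the rule; the first letter is.
"furparviv" begins with f-. The stems beginning with f- (fivudhel → fivudhelen, fovhek → fovheken, fotden → fotdenen) add -en.
The other patterns: stems beginning with t- add the prefix lu-; stems beginning with s- add -oth; stems beginning with g- or h- insert -al- after the first vowel.
So furparviv → furparviven.

furparviven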